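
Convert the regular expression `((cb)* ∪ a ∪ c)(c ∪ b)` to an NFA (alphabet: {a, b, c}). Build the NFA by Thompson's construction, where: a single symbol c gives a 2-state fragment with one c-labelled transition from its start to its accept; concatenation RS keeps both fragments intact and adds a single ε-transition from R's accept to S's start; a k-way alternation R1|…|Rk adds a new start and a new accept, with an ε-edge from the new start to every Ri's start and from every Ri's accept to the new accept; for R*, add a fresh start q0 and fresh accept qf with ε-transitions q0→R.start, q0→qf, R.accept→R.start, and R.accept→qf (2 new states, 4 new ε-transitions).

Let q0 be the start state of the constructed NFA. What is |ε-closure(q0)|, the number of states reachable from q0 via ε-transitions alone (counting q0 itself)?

10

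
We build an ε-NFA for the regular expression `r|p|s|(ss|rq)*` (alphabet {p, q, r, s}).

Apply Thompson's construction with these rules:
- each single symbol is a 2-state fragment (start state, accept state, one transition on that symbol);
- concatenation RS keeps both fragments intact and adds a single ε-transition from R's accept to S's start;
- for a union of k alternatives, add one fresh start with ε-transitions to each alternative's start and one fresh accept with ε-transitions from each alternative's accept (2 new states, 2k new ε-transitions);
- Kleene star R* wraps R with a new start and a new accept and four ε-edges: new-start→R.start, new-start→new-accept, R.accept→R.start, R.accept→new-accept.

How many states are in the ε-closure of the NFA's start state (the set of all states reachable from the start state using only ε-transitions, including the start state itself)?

10

Compute the ε-closure size of each fragment's start state recursively; a symbol fragment's start has no outgoing ε-edge, so its closure is just itself (size 1).
  ss — same as the first factor's closure: C = 1
  rq — C equals the left operand's closure size = 1 (its accept is not ε-reachable, so the closure stops there)
  ss|rq — C = 1 + 1 + 1 = 3 (the new accept is not ε-reachable since no branch accepts ε)
  (ss|rq)* — new start has ε-edges to the inner start and to the new accept, so C = 2 + 3 = 5
  r|p|s|(ss|rq)* — new start ε-reaches every alternative's start; at least one alternative accepts ε, so the union's new accept is reached too: C = 1 + 1 + 1 + 1 + 5 + 1 = 10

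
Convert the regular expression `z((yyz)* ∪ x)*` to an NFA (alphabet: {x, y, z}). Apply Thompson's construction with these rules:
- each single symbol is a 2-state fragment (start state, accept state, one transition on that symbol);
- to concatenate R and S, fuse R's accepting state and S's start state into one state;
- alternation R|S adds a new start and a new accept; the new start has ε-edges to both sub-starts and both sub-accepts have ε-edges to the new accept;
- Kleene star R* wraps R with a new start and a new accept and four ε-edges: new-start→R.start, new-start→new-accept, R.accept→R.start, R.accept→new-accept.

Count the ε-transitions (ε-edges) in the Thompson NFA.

Recursing over subexpressions:
Each of the 5 symbol leaves contributes 0 ε-transitions.
  yyz — 0 ε-transitions
  (yyz)* — 4 ε-transitions
  (yyz)* ∪ x — 8 ε-transitions
  ((yyz)* ∪ x)* — 12 ε-transitions
  z((yyz)* ∪ x)* — 12 ε-transitions

12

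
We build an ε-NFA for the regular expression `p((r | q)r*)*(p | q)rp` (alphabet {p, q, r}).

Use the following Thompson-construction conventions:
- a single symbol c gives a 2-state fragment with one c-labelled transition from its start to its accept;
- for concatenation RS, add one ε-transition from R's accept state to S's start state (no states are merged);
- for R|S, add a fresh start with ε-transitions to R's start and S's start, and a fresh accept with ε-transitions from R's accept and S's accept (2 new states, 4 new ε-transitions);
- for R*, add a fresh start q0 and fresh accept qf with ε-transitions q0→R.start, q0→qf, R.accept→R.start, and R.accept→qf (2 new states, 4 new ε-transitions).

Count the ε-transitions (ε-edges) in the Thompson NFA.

Per subexpression:
Each of the 8 symbol leaves contributes 0 ε-transitions.
  r | q — 4 ε-transitions
  r* — 4 ε-transitions
  (r | q)r* — 9 ε-transitions
  ((r | q)r*)* — 13 ε-transitions
  p | q — 4 ε-transitions
  p((r | q)r*)*(p | q)rp — 21 ε-transitions

21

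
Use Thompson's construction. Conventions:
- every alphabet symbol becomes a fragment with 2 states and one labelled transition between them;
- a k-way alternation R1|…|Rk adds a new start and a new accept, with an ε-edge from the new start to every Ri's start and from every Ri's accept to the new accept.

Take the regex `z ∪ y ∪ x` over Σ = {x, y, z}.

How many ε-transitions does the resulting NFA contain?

6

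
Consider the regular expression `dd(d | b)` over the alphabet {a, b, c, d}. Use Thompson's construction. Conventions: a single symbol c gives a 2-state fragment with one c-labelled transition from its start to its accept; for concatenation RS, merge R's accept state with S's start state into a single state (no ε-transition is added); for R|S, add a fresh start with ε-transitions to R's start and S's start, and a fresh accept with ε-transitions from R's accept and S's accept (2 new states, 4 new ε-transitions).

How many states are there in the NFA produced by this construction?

Building bottom-up:
Each of the 4 symbol leaves contributes a 2-state fragment.
  d | b = 6 states
  dd(d | b) = 8 states

8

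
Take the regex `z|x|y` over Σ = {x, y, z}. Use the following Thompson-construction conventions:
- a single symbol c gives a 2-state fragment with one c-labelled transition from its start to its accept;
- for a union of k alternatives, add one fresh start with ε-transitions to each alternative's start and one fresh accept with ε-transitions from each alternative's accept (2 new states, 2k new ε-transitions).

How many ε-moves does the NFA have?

Recursing over subexpressions:
Each of the 3 symbol leaves contributes 0 ε-transitions.
  z|x|y → 6 ε-transitions

6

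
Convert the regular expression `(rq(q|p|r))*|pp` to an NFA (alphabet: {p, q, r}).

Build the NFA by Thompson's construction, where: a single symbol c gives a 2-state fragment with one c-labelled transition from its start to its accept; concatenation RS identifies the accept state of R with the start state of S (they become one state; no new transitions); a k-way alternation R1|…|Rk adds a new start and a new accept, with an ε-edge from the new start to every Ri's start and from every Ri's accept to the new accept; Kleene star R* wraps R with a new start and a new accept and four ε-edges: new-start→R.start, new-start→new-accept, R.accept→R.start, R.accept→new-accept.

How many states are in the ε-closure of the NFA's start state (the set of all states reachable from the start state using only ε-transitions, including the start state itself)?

Work bottom-up. For each fragment F, track |ε-closure(F.start)| and whether F's accept lies in that closure (i.e. whether F accepts ε). A single-symbol fragment has closure size 1 and does not accept ε.
  q|p|r — C = 1 + 1 + 1 + 1 = 4 (the new accept is not ε-reachable since no branch accepts ε)
  rq(q|p|r) — C equals the left operand's closure size = 1 (its accept is not ε-reachable, so the closure stops there)
  (rq(q|p|r))* — C = 1 (new start) + 1 (body) + 1 (new accept) = 3
  pp — C equals the left operand's closure size = 1 (its accept is not ε-reachable, so the closure stops there)
  (rq(q|p|r))*|pp — C = 1 (new start) + (3 + 1) + 1 (new accept, since some branch ε-reaches its own accept) = 6

6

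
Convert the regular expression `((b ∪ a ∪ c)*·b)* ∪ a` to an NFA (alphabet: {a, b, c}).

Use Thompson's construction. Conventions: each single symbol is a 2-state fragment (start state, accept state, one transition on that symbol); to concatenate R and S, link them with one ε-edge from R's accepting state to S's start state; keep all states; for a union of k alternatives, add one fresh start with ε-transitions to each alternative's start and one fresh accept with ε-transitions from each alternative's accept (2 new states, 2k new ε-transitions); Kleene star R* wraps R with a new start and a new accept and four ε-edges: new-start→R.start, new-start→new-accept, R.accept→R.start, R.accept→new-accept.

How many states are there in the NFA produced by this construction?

18

Building bottom-up:
Each of the 5 symbol leaves contributes a 2-state fragment.
  b ∪ a ∪ c → 8 states
  (b ∪ a ∪ c)* → 10 states
  (b ∪ a ∪ c)*·b → 12 states
  ((b ∪ a ∪ c)*·b)* → 14 states
  ((b ∪ a ∪ c)*·b)* ∪ a → 18 states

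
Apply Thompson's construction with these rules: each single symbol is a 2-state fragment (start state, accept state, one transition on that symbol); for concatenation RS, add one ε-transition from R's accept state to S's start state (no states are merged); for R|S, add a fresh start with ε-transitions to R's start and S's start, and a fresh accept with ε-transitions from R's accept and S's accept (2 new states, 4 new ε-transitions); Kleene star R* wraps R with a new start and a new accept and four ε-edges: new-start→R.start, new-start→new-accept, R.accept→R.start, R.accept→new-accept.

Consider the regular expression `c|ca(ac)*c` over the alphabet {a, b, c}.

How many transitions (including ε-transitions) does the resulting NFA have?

18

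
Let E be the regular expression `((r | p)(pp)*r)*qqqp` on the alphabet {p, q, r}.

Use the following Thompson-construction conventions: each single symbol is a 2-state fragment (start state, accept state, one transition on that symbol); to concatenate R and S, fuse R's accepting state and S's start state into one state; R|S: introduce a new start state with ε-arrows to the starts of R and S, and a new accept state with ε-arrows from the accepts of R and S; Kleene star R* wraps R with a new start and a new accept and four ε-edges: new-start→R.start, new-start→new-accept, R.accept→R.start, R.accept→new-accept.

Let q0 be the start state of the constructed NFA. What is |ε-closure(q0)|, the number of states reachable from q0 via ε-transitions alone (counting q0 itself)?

5

Compute the ε-closure size of each fragment's start state recursively; a symbol fragment's start has no outgoing ε-edge, so its closure is just itself (size 1).
  r | p → |ε-closure| = 1 + 1 + 1 = 3 (the new accept is not ε-reachable since no branch accepts ε)
  pp → same as the first factor's closure: |ε-closure| = 1
  (pp)* → the star's fresh start ε-reaches both the body's start and the fresh accept: |ε-closure| = 2 + 1 = 3
  (r | p)(pp)*r → |ε-closure| equals the left operand's closure size = 3 (its accept is not ε-reachable, so the closure stops there)
  ((r | p)(pp)*r)* → new start has ε-edges to the inner start and to the new accept, so |ε-closure| = 2 + 3 = 5
  ((r | p)(pp)*r)*qqqp → the left operand accepts ε, so the closure extends into the next operand (the shared merged state is already counted); |ε-closure| = 5 + (1−1) = 5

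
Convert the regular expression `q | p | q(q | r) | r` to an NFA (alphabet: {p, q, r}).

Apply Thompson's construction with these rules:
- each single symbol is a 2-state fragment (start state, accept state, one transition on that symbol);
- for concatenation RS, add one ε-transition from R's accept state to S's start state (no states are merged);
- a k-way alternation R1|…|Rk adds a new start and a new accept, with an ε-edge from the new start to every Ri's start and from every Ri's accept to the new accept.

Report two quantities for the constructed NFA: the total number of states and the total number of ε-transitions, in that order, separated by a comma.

16, 13

Building bottom-up:
Each of the 6 symbol leaves contributes 2 states and 0 ε-transitions.
  q | r : 6 states, 4 ε-transitions
  q(q | r) : 8 states, 5 ε-transitions
  q | p | q(q | r) | r : 16 states, 13 ε-transitions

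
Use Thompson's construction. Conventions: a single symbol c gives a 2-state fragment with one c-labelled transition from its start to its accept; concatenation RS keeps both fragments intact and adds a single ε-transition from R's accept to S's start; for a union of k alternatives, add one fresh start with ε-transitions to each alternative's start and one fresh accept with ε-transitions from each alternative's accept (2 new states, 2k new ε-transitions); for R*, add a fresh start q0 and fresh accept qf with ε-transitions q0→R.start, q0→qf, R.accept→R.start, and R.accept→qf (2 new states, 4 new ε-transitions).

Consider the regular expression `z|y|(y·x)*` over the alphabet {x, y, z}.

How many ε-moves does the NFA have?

11

Bottom-up over the parse tree:
Each of the 4 symbol leaves contributes 0 ε-transitions.
  y·x : 1 ε-transition
  (y·x)* : 5 ε-transitions
  z|y|(y·x)* : 11 ε-transitions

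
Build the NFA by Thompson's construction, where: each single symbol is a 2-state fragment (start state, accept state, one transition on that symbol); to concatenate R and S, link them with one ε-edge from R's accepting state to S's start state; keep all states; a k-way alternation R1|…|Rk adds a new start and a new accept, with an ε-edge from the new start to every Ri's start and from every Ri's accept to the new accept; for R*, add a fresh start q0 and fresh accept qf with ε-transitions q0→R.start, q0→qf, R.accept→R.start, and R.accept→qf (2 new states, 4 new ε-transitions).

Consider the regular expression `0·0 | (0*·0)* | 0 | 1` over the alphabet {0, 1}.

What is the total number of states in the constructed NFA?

Recursing over subexpressions:
Each of the 6 symbol leaves contributes a 2-state fragment.
  0·0 = 4 states
  0* = 4 states
  0*·0 = 6 states
  (0*·0)* = 8 states
  0·0 | (0*·0)* | 0 | 1 = 18 states

18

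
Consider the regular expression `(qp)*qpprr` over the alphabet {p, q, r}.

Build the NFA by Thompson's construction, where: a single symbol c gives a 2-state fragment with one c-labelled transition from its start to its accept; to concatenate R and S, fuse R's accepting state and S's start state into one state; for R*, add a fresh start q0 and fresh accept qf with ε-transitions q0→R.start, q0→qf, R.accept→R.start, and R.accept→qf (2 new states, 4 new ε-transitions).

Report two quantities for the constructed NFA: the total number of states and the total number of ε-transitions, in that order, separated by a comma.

10, 4

Recursing over subexpressions:
Each of the 7 symbol leaves contributes 2 states and 0 ε-transitions.
  qp : 3 states, 0 ε-transitions
  (qp)* : 5 states, 4 ε-transitions
  (qp)*qpprr : 10 states, 4 ε-transitions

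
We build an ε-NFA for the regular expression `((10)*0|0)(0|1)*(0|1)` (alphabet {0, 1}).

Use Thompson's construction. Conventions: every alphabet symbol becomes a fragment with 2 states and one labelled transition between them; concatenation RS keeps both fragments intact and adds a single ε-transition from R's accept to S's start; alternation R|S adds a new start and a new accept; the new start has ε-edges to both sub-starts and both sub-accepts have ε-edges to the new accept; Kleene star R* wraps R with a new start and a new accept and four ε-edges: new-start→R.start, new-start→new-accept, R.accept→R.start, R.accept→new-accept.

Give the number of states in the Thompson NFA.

Per subexpression:
Each of the 8 symbol leaves contributes a 2-state fragment.
  10 = 4 states
  (10)* = 6 states
  (10)*0 = 8 states
  (10)*0|0 = 12 states
  0|1 = 6 states
  (0|1)* = 8 states
  0|1 = 6 states
  ((10)*0|0)(0|1)*(0|1) = 26 states

26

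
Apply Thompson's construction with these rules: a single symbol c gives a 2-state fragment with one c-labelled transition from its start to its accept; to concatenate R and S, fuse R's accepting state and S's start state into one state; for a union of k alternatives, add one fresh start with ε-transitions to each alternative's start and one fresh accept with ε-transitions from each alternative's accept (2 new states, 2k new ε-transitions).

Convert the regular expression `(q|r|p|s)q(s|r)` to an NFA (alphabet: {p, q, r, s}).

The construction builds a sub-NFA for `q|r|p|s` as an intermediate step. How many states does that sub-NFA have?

Fragment for `q|r|p|s`:
Each of the 4 symbol leaves contributes a 2-state fragment.
  q|r|p|s = 10 states

10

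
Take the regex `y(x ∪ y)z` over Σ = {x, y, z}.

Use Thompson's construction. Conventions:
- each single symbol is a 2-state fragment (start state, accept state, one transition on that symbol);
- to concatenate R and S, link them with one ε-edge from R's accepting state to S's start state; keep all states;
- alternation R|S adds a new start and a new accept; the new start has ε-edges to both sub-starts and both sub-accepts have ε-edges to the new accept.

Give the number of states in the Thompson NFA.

10

Per subexpression:
Each of the 4 symbol leaves contributes a 2-state fragment.
  x ∪ y — 6 states
  y(x ∪ y)z — 10 states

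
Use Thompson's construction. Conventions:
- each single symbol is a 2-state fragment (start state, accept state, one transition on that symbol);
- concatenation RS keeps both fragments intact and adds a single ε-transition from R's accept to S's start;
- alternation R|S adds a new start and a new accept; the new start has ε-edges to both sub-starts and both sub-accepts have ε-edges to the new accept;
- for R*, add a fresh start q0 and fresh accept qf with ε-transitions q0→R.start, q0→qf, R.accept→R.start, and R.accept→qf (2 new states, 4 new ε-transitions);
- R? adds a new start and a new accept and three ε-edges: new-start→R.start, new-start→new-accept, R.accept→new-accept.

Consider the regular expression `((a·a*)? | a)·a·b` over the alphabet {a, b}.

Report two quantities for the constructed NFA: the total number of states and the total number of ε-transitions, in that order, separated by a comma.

Per subexpression:
Each of the 5 symbol leaves contributes 2 states and 0 ε-transitions.
  a* → 4 states, 4 ε-transitions
  a·a* → 6 states, 5 ε-transitions
  (a·a*)? → 8 states, 8 ε-transitions
  (a·a*)? | a → 12 states, 12 ε-transitions
  ((a·a*)? | a)·a·b → 16 states, 14 ε-transitions

16, 14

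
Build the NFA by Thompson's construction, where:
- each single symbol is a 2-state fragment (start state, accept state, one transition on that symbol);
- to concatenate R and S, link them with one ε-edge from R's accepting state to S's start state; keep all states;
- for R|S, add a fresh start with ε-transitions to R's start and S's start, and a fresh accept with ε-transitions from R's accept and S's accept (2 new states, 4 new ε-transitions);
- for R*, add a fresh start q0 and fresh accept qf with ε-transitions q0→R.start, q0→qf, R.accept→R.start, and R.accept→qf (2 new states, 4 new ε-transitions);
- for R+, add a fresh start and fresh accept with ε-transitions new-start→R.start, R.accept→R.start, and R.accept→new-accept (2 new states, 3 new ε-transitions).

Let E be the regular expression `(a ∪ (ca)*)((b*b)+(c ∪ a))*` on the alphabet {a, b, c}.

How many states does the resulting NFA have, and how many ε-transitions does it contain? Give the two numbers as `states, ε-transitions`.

26, 27

Building bottom-up:
Each of the 7 symbol leaves contributes 2 states and 0 ε-transitions.
  ca — 4 states, 1 ε-transition
  (ca)* — 6 states, 5 ε-transitions
  a ∪ (ca)* — 10 states, 9 ε-transitions
  b* — 4 states, 4 ε-transitions
  b*b — 6 states, 5 ε-transitions
  (b*b)+ — 8 states, 8 ε-transitions
  c ∪ a — 6 states, 4 ε-transitions
  (b*b)+(c ∪ a) — 14 states, 13 ε-transitions
  ((b*b)+(c ∪ a))* — 16 states, 17 ε-transitions
  (a ∪ (ca)*)((b*b)+(c ∪ a))* — 26 states, 27 ε-transitions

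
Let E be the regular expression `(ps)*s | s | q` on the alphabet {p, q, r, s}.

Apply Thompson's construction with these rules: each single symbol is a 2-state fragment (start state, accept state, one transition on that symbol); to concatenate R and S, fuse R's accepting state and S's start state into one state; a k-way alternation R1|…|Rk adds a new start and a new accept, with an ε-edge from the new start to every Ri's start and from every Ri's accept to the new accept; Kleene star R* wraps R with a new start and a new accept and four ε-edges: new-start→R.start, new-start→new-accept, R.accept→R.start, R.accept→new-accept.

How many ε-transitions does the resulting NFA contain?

10

Per subexpression:
Each of the 5 symbol leaves contributes 0 ε-transitions.
  ps : 0 ε-transitions
  (ps)* : 4 ε-transitions
  (ps)*s : 4 ε-transitions
  (ps)*s | s | q : 10 ε-transitions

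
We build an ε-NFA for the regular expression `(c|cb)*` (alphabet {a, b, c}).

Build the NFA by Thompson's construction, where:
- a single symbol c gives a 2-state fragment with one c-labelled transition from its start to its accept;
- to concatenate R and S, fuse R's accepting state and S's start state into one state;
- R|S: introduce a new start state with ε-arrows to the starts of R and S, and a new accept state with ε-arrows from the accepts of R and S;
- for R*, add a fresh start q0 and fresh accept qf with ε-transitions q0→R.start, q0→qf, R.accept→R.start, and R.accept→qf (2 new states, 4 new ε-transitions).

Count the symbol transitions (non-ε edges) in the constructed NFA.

Recursing over subexpressions:
Each of the 3 symbol leaves contributes exactly 1 symbol transition.
  cb : 2 symbol transitions
  c|cb : 3 symbol transitions
  (c|cb)* : 3 symbol transitions

3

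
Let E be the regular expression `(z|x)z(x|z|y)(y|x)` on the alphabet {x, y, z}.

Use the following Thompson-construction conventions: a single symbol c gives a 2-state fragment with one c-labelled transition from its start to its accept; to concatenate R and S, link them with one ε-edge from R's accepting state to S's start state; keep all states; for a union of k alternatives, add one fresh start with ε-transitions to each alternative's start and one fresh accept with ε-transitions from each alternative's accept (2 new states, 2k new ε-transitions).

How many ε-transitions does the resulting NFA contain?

Per subexpression:
Each of the 8 symbol leaves contributes 0 ε-transitions.
  z|x = 4 ε-transitions
  x|z|y = 6 ε-transitions
  y|x = 4 ε-transitions
  (z|x)z(x|z|y)(y|x) = 17 ε-transitions

17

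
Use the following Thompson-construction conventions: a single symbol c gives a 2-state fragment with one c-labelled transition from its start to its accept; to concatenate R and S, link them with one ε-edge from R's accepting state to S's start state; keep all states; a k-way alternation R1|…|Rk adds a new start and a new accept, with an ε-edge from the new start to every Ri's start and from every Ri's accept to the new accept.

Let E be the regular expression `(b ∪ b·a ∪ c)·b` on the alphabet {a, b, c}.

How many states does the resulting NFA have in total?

12

Recursing over subexpressions:
Each of the 5 symbol leaves contributes a 2-state fragment.
  b·a = 4 states
  b ∪ b·a ∪ c = 10 states
  (b ∪ b·a ∪ c)·b = 12 states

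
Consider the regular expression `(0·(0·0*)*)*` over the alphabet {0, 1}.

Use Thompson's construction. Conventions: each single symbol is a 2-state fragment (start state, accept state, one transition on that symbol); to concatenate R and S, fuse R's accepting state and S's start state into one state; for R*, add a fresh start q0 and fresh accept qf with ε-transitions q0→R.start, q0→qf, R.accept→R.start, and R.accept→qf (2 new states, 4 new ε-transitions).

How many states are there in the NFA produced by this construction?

Bottom-up over the parse tree:
Each of the 3 symbol leaves contributes a 2-state fragment.
  0* — 4 states
  0·0* — 5 states
  (0·0*)* — 7 states
  0·(0·0*)* — 8 states
  (0·(0·0*)*)* — 10 states

10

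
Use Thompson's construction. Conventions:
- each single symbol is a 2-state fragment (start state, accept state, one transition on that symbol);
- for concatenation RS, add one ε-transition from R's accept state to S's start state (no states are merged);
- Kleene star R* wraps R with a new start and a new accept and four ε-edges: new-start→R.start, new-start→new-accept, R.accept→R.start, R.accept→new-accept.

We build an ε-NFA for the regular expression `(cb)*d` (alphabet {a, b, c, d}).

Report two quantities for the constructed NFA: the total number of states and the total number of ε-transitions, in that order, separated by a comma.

8, 6

Bottom-up over the parse tree:
Each of the 3 symbol leaves contributes 2 states and 0 ε-transitions.
  cb → 4 states, 1 ε-transition
  (cb)* → 6 states, 5 ε-transitions
  (cb)*d → 8 states, 6 ε-transitions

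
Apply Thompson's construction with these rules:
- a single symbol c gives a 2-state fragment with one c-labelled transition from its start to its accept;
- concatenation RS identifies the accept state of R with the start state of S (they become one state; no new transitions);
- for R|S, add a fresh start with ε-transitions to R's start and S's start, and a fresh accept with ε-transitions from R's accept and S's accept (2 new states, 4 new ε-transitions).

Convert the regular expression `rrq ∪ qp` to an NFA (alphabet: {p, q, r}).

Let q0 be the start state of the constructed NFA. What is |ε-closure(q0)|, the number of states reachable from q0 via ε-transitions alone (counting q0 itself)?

Let C(F) = |ε-closure(F.start)| within fragment F, and note whether F accepts ε. Symbol fragments have C = 1 and do not accept ε. Then:
  rrq → same as the first factor's closure: |closure| = 1
  qp → same as the first factor's closure: |closure| = 1
  rrq ∪ qp → |closure| = 1 + 1 + 1 = 3 (the new accept is not ε-reachable since no branch accepts ε)

3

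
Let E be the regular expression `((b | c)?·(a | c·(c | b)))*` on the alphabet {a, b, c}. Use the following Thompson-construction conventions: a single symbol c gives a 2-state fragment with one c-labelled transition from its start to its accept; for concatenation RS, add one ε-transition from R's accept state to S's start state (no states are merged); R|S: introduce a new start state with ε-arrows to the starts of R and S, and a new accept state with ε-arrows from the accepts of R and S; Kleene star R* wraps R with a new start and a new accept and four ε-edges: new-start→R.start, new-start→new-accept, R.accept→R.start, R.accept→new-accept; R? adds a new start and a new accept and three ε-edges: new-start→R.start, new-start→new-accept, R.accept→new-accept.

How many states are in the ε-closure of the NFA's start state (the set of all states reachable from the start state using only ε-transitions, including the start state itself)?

Let C(F) = |ε-closure(F.start)| within fragment F, and note whether F accepts ε. Symbol fragments have C = 1 and do not accept ε. Then:
  b | c → new start ε-reaches every alternative's start; none of them accept ε, so the new accept is not reached: C = 1 + 1 + 1 = 3
  (b | c)? → C = 1 (new start) + 3 (body) + 1 (new accept, via ε) = 5
  c | b → new start ε-reaches every alternative's start; none of them accept ε, so the new accept is not reached: C = 1 + 1 + 1 = 3
  c·(c | b) → C equals the left operand's closure size = 1 (its accept is not ε-reachable, so the closure stops there)
  a | c·(c | b) → C = 1 + 1 + 1 = 3 (the new accept is not ε-reachable since no branch accepts ε)
  (b | c)?·(a | c·(c | b)) → C = 5 + 3 = 8 (closure spills across the concat boundary because the left factor accepts ε)
  ((b | c)?·(a | c·(c | b)))* → the star's fresh start ε-reaches both the body's start and the fresh accept: C = 2 + 8 = 10

10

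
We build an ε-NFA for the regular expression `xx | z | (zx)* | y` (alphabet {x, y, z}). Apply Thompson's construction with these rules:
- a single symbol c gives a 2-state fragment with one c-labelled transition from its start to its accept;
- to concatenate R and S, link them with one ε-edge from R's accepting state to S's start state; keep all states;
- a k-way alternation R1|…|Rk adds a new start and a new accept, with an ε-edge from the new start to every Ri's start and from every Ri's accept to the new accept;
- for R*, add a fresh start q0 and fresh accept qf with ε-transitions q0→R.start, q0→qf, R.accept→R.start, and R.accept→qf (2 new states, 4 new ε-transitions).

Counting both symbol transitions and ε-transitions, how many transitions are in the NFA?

Building bottom-up:
Each of the 6 symbol leaves contributes 1 transition (1 symbol, 0 ε).
  xx → 3 transitions (2 symbol, 1 ε)
  zx → 3 transitions (2 symbol, 1 ε)
  (zx)* → 7 transitions (2 symbol, 5 ε)
  xx | z | (zx)* | y → 20 transitions (6 symbol, 14 ε)

20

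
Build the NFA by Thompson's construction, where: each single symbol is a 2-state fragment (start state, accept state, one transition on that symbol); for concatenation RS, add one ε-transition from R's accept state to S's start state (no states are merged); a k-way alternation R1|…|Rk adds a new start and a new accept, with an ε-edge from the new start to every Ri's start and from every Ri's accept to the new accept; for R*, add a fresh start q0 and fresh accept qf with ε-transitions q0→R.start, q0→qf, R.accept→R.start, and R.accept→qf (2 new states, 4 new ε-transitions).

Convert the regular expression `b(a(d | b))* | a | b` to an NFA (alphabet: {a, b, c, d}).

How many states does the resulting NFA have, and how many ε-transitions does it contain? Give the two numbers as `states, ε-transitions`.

By structural recursion:
Each of the 6 symbol leaves contributes 2 states and 0 ε-transitions.
  d | b → 6 states, 4 ε-transitions
  a(d | b) → 8 states, 5 ε-transitions
  (a(d | b))* → 10 states, 9 ε-transitions
  b(a(d | b))* → 12 states, 10 ε-transitions
  b(a(d | b))* | a | b → 18 states, 16 ε-transitions

18, 16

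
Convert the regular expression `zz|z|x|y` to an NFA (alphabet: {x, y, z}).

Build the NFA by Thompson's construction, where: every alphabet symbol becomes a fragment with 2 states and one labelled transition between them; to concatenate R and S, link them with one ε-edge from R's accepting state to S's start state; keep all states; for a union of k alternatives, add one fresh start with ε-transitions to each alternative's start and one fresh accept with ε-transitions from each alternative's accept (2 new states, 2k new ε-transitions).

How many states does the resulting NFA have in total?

Recursing over subexpressions:
Each of the 5 symbol leaves contributes a 2-state fragment.
  zz — 4 states
  zz|z|x|y — 12 states

12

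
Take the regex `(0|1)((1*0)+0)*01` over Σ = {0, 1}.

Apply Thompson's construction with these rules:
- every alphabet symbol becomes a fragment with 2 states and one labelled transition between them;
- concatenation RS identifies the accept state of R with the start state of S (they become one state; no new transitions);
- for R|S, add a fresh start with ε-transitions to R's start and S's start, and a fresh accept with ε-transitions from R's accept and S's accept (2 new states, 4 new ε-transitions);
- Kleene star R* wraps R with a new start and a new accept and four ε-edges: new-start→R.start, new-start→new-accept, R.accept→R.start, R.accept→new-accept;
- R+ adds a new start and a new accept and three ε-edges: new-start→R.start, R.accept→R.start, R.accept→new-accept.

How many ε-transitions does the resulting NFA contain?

By structural recursion:
Each of the 7 symbol leaves contributes 0 ε-transitions.
  0|1 → 4 ε-transitions
  1* → 4 ε-transitions
  1*0 → 4 ε-transitions
  (1*0)+ → 7 ε-transitions
  (1*0)+0 → 7 ε-transitions
  ((1*0)+0)* → 11 ε-transitions
  (0|1)((1*0)+0)*01 → 15 ε-transitions

15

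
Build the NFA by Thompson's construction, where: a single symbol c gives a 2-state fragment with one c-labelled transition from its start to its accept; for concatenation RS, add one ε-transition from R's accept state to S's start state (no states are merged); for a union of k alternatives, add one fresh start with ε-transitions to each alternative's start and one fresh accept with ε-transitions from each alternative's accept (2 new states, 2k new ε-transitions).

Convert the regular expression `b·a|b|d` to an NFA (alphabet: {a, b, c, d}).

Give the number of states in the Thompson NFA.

Per subexpression:
Each of the 4 symbol leaves contributes a 2-state fragment.
  b·a — 4 states
  b·a|b|d — 10 states

10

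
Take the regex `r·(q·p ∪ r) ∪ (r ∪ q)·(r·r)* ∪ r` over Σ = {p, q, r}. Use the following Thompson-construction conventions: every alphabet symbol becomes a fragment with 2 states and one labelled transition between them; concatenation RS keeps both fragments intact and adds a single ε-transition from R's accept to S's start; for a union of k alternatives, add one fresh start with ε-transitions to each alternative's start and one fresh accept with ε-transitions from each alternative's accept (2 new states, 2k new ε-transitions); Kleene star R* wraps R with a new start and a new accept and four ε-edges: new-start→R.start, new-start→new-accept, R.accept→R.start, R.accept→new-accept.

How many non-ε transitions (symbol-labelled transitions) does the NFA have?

9

Bottom-up over the parse tree:
Each of the 9 symbol leaves contributes exactly 1 symbol transition.
  q·p = 2 symbol transitions
  q·p ∪ r = 3 symbol transitions
  r·(q·p ∪ r) = 4 symbol transitions
  r ∪ q = 2 symbol transitions
  r·r = 2 symbol transitions
  (r·r)* = 2 symbol transitions
  (r ∪ q)·(r·r)* = 4 symbol transitions
  r·(q·p ∪ r) ∪ (r ∪ q)·(r·r)* ∪ r = 9 symbol transitions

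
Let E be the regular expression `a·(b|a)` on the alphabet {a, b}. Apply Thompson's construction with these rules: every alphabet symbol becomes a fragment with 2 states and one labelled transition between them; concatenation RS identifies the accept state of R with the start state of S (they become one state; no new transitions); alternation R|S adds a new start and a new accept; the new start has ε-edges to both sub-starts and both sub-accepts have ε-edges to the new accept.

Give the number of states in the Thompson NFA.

7

Recursing over subexpressions:
Each of the 3 symbol leaves contributes a 2-state fragment.
  b|a → 6 states
  a·(b|a) → 7 states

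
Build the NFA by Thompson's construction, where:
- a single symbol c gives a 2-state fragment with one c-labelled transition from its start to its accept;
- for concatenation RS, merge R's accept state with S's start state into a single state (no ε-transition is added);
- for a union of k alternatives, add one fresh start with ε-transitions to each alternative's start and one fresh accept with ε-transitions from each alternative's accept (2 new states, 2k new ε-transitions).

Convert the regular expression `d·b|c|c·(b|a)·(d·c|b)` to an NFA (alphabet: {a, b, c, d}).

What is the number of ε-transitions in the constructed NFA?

14

Recursing over subexpressions:
Each of the 9 symbol leaves contributes 0 ε-transitions.
  d·b → 0 ε-transitions
  b|a → 4 ε-transitions
  d·c → 0 ε-transitions
  d·c|b → 4 ε-transitions
  c·(b|a)·(d·c|b) → 8 ε-transitions
  d·b|c|c·(b|a)·(d·c|b) → 14 ε-transitions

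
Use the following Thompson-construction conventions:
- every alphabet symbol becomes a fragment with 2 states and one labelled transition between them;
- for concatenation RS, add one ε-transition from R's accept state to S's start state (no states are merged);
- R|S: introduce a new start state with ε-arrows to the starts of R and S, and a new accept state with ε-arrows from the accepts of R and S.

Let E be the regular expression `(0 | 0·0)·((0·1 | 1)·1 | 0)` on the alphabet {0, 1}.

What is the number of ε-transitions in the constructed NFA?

Bottom-up over the parse tree:
Each of the 8 symbol leaves contributes 0 ε-transitions.
  0·0 — 1 ε-transition
  0 | 0·0 — 5 ε-transitions
  0·1 — 1 ε-transition
  0·1 | 1 — 5 ε-transitions
  (0·1 | 1)·1 — 6 ε-transitions
  (0·1 | 1)·1 | 0 — 10 ε-transitions
  (0 | 0·0)·((0·1 | 1)·1 | 0) — 16 ε-transitions

16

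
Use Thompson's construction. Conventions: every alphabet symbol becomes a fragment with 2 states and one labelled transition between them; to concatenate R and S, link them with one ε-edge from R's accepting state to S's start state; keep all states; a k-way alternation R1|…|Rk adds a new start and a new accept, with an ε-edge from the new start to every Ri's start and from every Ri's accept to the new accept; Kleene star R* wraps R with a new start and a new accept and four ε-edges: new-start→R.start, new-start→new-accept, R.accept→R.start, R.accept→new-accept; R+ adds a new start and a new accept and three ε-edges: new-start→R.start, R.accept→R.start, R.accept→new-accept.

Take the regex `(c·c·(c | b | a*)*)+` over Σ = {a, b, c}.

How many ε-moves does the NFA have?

19

By structural recursion:
Each of the 5 symbol leaves contributes 0 ε-transitions.
  a* — 4 ε-transitions
  c | b | a* — 10 ε-transitions
  (c | b | a*)* — 14 ε-transitions
  c·c·(c | b | a*)* — 16 ε-transitions
  (c·c·(c | b | a*)*)+ — 19 ε-transitions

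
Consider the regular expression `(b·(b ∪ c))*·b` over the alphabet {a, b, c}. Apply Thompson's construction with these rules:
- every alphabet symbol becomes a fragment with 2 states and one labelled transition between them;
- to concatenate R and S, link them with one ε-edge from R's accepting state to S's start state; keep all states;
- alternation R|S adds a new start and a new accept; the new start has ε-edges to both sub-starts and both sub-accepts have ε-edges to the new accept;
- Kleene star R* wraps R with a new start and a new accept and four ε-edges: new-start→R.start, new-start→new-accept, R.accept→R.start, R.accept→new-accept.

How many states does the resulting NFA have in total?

Bottom-up over the parse tree:
Each of the 4 symbol leaves contributes a 2-state fragment.
  b ∪ c = 6 states
  b·(b ∪ c) = 8 states
  (b·(b ∪ c))* = 10 states
  (b·(b ∪ c))*·b = 12 states

12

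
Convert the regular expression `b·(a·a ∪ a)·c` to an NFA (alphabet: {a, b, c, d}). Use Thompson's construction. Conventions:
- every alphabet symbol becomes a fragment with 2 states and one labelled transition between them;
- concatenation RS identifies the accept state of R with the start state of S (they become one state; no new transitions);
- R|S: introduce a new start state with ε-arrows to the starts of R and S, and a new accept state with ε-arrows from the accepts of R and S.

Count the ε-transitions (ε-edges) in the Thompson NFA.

Building bottom-up:
Each of the 5 symbol leaves contributes 0 ε-transitions.
  a·a — 0 ε-transitions
  a·a ∪ a — 4 ε-transitions
  b·(a·a ∪ a)·c — 4 ε-transitions

4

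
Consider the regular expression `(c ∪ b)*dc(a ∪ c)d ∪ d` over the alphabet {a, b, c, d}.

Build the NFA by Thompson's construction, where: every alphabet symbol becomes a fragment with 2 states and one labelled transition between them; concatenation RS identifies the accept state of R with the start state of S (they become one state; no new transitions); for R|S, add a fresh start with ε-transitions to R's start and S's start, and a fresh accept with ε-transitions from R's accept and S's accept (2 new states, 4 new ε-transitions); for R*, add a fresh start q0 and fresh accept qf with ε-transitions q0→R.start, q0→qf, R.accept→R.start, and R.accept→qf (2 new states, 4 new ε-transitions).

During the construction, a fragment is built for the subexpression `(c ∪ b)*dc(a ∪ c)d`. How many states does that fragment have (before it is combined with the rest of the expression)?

16

Fragment for `(c ∪ b)*dc(a ∪ c)d`:
Each of the 7 symbol leaves contributes a 2-state fragment.
  c ∪ b : 6 states
  (c ∪ b)* : 8 states
  a ∪ c : 6 states
  (c ∪ b)*dc(a ∪ c)d : 16 states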